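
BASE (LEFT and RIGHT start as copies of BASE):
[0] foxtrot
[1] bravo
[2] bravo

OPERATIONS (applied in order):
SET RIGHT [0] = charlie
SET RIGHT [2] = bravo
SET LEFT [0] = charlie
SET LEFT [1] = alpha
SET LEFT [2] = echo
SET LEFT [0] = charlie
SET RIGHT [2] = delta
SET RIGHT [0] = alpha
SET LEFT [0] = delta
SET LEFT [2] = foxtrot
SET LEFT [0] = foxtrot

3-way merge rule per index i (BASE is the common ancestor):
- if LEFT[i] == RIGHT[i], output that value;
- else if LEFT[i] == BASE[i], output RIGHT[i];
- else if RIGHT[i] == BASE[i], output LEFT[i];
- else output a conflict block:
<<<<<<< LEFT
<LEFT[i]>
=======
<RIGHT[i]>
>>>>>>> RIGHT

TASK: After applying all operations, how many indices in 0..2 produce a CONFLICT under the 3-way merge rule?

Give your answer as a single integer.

Answer: 1

Derivation:
Final LEFT:  [foxtrot, alpha, foxtrot]
Final RIGHT: [alpha, bravo, delta]
i=0: L=foxtrot=BASE, R=alpha -> take RIGHT -> alpha
i=1: L=alpha, R=bravo=BASE -> take LEFT -> alpha
i=2: BASE=bravo L=foxtrot R=delta all differ -> CONFLICT
Conflict count: 1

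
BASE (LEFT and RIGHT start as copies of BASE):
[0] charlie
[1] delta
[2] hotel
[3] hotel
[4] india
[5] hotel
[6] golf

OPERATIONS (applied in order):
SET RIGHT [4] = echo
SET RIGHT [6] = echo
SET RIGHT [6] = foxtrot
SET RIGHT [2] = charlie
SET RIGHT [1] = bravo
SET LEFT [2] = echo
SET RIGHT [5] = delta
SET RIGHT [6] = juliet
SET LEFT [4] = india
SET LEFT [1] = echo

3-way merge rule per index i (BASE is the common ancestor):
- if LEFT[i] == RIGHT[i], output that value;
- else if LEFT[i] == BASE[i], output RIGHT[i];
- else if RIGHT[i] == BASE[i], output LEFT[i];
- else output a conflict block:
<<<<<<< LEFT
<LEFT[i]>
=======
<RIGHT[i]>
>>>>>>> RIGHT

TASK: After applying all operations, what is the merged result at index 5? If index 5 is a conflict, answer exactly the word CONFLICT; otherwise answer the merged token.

Answer: delta

Derivation:
Final LEFT:  [charlie, echo, echo, hotel, india, hotel, golf]
Final RIGHT: [charlie, bravo, charlie, hotel, echo, delta, juliet]
i=0: L=charlie R=charlie -> agree -> charlie
i=1: BASE=delta L=echo R=bravo all differ -> CONFLICT
i=2: BASE=hotel L=echo R=charlie all differ -> CONFLICT
i=3: L=hotel R=hotel -> agree -> hotel
i=4: L=india=BASE, R=echo -> take RIGHT -> echo
i=5: L=hotel=BASE, R=delta -> take RIGHT -> delta
i=6: L=golf=BASE, R=juliet -> take RIGHT -> juliet
Index 5 -> delta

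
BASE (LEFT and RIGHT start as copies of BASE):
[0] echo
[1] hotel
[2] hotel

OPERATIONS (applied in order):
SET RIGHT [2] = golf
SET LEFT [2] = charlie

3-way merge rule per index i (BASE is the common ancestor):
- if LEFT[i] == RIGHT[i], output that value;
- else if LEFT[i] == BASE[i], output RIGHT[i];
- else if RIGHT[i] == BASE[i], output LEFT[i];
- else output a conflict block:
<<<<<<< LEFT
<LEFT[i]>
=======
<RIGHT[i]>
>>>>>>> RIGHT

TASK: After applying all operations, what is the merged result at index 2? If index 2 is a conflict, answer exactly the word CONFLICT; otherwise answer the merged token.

Final LEFT:  [echo, hotel, charlie]
Final RIGHT: [echo, hotel, golf]
i=0: L=echo R=echo -> agree -> echo
i=1: L=hotel R=hotel -> agree -> hotel
i=2: BASE=hotel L=charlie R=golf all differ -> CONFLICT
Index 2 -> CONFLICT

Answer: CONFLICT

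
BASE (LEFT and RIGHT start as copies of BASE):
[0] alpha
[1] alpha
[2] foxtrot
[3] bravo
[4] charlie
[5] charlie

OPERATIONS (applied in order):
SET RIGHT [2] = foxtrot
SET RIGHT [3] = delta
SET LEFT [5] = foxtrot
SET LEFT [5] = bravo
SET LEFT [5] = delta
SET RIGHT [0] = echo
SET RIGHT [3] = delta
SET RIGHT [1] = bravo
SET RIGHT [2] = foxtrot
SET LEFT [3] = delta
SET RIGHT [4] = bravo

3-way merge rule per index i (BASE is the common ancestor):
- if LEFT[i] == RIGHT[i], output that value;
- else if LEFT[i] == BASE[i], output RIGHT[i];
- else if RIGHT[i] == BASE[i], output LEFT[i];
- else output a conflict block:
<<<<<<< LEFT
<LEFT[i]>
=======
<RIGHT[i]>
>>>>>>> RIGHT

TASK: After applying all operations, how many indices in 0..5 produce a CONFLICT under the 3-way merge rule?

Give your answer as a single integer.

Final LEFT:  [alpha, alpha, foxtrot, delta, charlie, delta]
Final RIGHT: [echo, bravo, foxtrot, delta, bravo, charlie]
i=0: L=alpha=BASE, R=echo -> take RIGHT -> echo
i=1: L=alpha=BASE, R=bravo -> take RIGHT -> bravo
i=2: L=foxtrot R=foxtrot -> agree -> foxtrot
i=3: L=delta R=delta -> agree -> delta
i=4: L=charlie=BASE, R=bravo -> take RIGHT -> bravo
i=5: L=delta, R=charlie=BASE -> take LEFT -> delta
Conflict count: 0

Answer: 0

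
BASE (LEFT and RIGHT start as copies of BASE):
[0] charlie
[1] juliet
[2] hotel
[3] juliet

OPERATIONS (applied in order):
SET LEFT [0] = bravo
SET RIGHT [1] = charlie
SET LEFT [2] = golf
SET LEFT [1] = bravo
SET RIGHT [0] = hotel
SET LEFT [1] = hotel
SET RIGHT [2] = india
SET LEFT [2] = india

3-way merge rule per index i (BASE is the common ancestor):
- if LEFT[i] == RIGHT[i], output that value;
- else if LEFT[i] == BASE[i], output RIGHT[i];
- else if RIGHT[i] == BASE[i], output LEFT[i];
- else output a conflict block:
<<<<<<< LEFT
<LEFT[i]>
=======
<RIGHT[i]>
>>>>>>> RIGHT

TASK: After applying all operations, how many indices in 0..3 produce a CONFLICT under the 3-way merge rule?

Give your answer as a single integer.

Final LEFT:  [bravo, hotel, india, juliet]
Final RIGHT: [hotel, charlie, india, juliet]
i=0: BASE=charlie L=bravo R=hotel all differ -> CONFLICT
i=1: BASE=juliet L=hotel R=charlie all differ -> CONFLICT
i=2: L=india R=india -> agree -> india
i=3: L=juliet R=juliet -> agree -> juliet
Conflict count: 2

Answer: 2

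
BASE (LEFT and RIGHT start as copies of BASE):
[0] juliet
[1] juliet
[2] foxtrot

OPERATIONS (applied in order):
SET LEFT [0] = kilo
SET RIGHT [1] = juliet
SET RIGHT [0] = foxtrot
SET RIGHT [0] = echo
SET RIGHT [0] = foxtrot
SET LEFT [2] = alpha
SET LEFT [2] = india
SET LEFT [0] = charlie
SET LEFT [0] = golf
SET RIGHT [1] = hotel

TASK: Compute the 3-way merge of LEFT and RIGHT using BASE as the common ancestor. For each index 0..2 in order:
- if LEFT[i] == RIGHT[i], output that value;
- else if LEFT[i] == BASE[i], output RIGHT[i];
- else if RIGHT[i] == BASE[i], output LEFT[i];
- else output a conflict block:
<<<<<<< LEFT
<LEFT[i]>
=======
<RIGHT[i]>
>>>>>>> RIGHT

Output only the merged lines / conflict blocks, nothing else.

Final LEFT:  [golf, juliet, india]
Final RIGHT: [foxtrot, hotel, foxtrot]
i=0: BASE=juliet L=golf R=foxtrot all differ -> CONFLICT
i=1: L=juliet=BASE, R=hotel -> take RIGHT -> hotel
i=2: L=india, R=foxtrot=BASE -> take LEFT -> india

Answer: <<<<<<< LEFT
golf
=======
foxtrot
>>>>>>> RIGHT
hotel
india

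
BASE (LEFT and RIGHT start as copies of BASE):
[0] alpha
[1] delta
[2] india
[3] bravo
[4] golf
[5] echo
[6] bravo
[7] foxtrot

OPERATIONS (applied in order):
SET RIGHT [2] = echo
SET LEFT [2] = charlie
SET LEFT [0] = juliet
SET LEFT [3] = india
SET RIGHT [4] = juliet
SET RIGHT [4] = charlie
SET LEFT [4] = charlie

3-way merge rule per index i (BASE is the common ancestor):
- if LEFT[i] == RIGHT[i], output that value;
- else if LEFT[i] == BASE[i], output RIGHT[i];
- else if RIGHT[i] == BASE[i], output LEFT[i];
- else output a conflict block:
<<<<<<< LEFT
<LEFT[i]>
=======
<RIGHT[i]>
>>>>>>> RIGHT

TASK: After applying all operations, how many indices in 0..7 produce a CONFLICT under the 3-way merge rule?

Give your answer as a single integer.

Final LEFT:  [juliet, delta, charlie, india, charlie, echo, bravo, foxtrot]
Final RIGHT: [alpha, delta, echo, bravo, charlie, echo, bravo, foxtrot]
i=0: L=juliet, R=alpha=BASE -> take LEFT -> juliet
i=1: L=delta R=delta -> agree -> delta
i=2: BASE=india L=charlie R=echo all differ -> CONFLICT
i=3: L=india, R=bravo=BASE -> take LEFT -> india
i=4: L=charlie R=charlie -> agree -> charlie
i=5: L=echo R=echo -> agree -> echo
i=6: L=bravo R=bravo -> agree -> bravo
i=7: L=foxtrot R=foxtrot -> agree -> foxtrot
Conflict count: 1

Answer: 1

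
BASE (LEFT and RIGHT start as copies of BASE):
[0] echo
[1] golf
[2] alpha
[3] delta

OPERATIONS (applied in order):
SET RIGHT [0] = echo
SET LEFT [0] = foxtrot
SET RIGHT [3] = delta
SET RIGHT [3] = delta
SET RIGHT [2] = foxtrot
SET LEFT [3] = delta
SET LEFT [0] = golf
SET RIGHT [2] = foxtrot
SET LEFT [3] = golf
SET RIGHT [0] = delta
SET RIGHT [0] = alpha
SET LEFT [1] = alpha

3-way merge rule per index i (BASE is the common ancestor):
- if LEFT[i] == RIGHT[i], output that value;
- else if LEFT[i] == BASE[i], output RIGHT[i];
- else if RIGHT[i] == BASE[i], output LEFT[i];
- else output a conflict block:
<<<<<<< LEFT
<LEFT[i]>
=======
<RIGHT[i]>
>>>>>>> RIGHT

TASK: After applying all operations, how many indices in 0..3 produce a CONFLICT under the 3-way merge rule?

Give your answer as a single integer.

Answer: 1

Derivation:
Final LEFT:  [golf, alpha, alpha, golf]
Final RIGHT: [alpha, golf, foxtrot, delta]
i=0: BASE=echo L=golf R=alpha all differ -> CONFLICT
i=1: L=alpha, R=golf=BASE -> take LEFT -> alpha
i=2: L=alpha=BASE, R=foxtrot -> take RIGHT -> foxtrot
i=3: L=golf, R=delta=BASE -> take LEFT -> golf
Conflict count: 1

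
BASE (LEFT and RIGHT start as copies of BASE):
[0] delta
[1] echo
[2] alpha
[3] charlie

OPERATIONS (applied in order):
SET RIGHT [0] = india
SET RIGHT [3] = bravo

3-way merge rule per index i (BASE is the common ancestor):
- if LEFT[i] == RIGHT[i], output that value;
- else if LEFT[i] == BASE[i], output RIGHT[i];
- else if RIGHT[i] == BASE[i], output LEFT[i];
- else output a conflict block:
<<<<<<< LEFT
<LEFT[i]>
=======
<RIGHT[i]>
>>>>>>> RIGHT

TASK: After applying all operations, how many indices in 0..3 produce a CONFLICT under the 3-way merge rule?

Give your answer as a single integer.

Answer: 0

Derivation:
Final LEFT:  [delta, echo, alpha, charlie]
Final RIGHT: [india, echo, alpha, bravo]
i=0: L=delta=BASE, R=india -> take RIGHT -> india
i=1: L=echo R=echo -> agree -> echo
i=2: L=alpha R=alpha -> agree -> alpha
i=3: L=charlie=BASE, R=bravo -> take RIGHT -> bravo
Conflict count: 0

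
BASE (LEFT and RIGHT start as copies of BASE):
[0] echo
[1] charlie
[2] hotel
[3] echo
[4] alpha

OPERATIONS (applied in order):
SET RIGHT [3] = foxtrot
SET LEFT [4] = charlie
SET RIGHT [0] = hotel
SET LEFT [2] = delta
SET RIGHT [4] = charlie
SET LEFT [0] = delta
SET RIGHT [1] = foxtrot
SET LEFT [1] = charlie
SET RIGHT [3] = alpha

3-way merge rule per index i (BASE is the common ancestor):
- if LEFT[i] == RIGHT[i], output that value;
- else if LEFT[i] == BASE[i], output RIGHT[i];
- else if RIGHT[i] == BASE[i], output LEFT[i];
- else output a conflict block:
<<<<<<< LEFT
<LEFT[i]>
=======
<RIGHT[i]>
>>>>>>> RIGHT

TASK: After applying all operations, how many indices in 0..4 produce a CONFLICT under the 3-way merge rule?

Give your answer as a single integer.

Answer: 1

Derivation:
Final LEFT:  [delta, charlie, delta, echo, charlie]
Final RIGHT: [hotel, foxtrot, hotel, alpha, charlie]
i=0: BASE=echo L=delta R=hotel all differ -> CONFLICT
i=1: L=charlie=BASE, R=foxtrot -> take RIGHT -> foxtrot
i=2: L=delta, R=hotel=BASE -> take LEFT -> delta
i=3: L=echo=BASE, R=alpha -> take RIGHT -> alpha
i=4: L=charlie R=charlie -> agree -> charlie
Conflict count: 1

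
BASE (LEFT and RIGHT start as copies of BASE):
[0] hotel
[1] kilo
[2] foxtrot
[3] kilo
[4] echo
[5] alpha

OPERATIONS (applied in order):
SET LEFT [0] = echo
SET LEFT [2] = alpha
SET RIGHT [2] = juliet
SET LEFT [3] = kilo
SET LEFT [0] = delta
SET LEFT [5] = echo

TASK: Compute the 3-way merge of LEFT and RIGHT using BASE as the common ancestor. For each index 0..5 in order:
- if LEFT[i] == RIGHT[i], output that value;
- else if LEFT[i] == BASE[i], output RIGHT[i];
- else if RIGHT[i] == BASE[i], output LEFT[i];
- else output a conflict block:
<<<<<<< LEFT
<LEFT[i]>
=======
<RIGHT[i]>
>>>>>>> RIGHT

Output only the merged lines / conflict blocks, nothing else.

Answer: delta
kilo
<<<<<<< LEFT
alpha
=======
juliet
>>>>>>> RIGHT
kilo
echo
echo

Derivation:
Final LEFT:  [delta, kilo, alpha, kilo, echo, echo]
Final RIGHT: [hotel, kilo, juliet, kilo, echo, alpha]
i=0: L=delta, R=hotel=BASE -> take LEFT -> delta
i=1: L=kilo R=kilo -> agree -> kilo
i=2: BASE=foxtrot L=alpha R=juliet all differ -> CONFLICT
i=3: L=kilo R=kilo -> agree -> kilo
i=4: L=echo R=echo -> agree -> echo
i=5: L=echo, R=alpha=BASE -> take LEFT -> echo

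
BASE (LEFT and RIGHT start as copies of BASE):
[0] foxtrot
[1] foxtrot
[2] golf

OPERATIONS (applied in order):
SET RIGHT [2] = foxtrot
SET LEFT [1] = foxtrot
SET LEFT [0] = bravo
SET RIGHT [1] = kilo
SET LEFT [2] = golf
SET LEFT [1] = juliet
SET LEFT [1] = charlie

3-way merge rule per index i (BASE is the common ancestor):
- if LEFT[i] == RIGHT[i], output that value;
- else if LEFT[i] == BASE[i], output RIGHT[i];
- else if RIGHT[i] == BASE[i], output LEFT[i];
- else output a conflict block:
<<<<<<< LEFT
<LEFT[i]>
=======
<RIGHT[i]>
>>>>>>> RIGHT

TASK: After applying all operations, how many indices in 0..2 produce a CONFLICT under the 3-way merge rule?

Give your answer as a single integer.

Final LEFT:  [bravo, charlie, golf]
Final RIGHT: [foxtrot, kilo, foxtrot]
i=0: L=bravo, R=foxtrot=BASE -> take LEFT -> bravo
i=1: BASE=foxtrot L=charlie R=kilo all differ -> CONFLICT
i=2: L=golf=BASE, R=foxtrot -> take RIGHT -> foxtrot
Conflict count: 1

Answer: 1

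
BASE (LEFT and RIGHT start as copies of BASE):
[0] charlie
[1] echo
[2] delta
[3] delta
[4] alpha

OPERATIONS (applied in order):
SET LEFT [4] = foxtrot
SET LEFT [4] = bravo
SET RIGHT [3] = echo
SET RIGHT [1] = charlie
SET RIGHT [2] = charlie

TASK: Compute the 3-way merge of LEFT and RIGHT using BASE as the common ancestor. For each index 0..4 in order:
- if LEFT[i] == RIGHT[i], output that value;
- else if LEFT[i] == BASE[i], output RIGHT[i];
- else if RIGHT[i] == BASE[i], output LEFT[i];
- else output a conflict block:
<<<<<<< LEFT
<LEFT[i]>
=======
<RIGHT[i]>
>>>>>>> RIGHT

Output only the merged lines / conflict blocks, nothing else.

Final LEFT:  [charlie, echo, delta, delta, bravo]
Final RIGHT: [charlie, charlie, charlie, echo, alpha]
i=0: L=charlie R=charlie -> agree -> charlie
i=1: L=echo=BASE, R=charlie -> take RIGHT -> charlie
i=2: L=delta=BASE, R=charlie -> take RIGHT -> charlie
i=3: L=delta=BASE, R=echo -> take RIGHT -> echo
i=4: L=bravo, R=alpha=BASE -> take LEFT -> bravo

Answer: charlie
charlie
charlie
echo
bravo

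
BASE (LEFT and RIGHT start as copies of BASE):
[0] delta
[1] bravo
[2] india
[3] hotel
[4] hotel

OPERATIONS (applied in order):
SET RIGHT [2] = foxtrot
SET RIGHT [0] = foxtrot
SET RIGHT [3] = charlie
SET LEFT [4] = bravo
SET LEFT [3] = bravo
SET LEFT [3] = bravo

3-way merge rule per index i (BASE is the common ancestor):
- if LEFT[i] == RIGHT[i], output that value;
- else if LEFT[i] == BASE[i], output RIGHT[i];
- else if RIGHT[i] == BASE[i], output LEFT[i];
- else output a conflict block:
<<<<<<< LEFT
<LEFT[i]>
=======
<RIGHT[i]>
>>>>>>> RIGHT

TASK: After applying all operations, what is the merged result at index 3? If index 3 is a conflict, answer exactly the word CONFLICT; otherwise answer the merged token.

Final LEFT:  [delta, bravo, india, bravo, bravo]
Final RIGHT: [foxtrot, bravo, foxtrot, charlie, hotel]
i=0: L=delta=BASE, R=foxtrot -> take RIGHT -> foxtrot
i=1: L=bravo R=bravo -> agree -> bravo
i=2: L=india=BASE, R=foxtrot -> take RIGHT -> foxtrot
i=3: BASE=hotel L=bravo R=charlie all differ -> CONFLICT
i=4: L=bravo, R=hotel=BASE -> take LEFT -> bravo
Index 3 -> CONFLICT

Answer: CONFLICT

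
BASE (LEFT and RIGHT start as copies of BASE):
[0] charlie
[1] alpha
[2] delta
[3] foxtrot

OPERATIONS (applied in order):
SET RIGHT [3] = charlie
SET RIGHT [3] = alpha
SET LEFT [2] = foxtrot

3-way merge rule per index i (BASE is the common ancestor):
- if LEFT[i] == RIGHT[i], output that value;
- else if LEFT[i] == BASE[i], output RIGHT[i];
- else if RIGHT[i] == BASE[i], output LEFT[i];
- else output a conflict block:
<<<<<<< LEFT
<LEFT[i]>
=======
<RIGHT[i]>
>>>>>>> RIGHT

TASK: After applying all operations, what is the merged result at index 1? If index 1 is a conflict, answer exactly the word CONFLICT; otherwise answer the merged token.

Final LEFT:  [charlie, alpha, foxtrot, foxtrot]
Final RIGHT: [charlie, alpha, delta, alpha]
i=0: L=charlie R=charlie -> agree -> charlie
i=1: L=alpha R=alpha -> agree -> alpha
i=2: L=foxtrot, R=delta=BASE -> take LEFT -> foxtrot
i=3: L=foxtrot=BASE, R=alpha -> take RIGHT -> alpha
Index 1 -> alpha

Answer: alpha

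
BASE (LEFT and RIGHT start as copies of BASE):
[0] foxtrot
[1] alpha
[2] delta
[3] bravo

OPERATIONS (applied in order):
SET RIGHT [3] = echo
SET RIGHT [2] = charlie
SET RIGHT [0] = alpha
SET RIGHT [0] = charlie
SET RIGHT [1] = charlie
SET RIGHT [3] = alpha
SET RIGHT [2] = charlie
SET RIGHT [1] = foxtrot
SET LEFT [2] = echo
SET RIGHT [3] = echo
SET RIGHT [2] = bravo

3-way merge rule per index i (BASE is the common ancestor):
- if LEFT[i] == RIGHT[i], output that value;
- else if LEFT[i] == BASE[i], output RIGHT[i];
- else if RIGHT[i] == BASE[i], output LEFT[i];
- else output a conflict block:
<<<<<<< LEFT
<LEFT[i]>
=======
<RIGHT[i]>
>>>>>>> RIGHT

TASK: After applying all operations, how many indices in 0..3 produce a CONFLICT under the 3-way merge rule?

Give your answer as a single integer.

Final LEFT:  [foxtrot, alpha, echo, bravo]
Final RIGHT: [charlie, foxtrot, bravo, echo]
i=0: L=foxtrot=BASE, R=charlie -> take RIGHT -> charlie
i=1: L=alpha=BASE, R=foxtrot -> take RIGHT -> foxtrot
i=2: BASE=delta L=echo R=bravo all differ -> CONFLICT
i=3: L=bravo=BASE, R=echo -> take RIGHT -> echo
Conflict count: 1

Answer: 1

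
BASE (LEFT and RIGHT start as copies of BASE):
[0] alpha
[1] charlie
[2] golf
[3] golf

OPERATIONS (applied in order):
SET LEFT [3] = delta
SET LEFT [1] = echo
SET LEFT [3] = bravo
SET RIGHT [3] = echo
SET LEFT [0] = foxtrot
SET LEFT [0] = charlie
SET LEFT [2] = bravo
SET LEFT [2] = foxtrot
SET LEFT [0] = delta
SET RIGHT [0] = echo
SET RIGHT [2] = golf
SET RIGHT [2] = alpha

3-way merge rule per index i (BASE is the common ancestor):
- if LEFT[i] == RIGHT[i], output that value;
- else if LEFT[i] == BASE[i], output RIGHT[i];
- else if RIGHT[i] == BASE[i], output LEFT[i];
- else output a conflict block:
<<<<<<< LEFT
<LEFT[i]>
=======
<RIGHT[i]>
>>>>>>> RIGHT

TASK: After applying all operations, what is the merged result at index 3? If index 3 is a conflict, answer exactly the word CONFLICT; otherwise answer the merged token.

Final LEFT:  [delta, echo, foxtrot, bravo]
Final RIGHT: [echo, charlie, alpha, echo]
i=0: BASE=alpha L=delta R=echo all differ -> CONFLICT
i=1: L=echo, R=charlie=BASE -> take LEFT -> echo
i=2: BASE=golf L=foxtrot R=alpha all differ -> CONFLICT
i=3: BASE=golf L=bravo R=echo all differ -> CONFLICT
Index 3 -> CONFLICT

Answer: CONFLICT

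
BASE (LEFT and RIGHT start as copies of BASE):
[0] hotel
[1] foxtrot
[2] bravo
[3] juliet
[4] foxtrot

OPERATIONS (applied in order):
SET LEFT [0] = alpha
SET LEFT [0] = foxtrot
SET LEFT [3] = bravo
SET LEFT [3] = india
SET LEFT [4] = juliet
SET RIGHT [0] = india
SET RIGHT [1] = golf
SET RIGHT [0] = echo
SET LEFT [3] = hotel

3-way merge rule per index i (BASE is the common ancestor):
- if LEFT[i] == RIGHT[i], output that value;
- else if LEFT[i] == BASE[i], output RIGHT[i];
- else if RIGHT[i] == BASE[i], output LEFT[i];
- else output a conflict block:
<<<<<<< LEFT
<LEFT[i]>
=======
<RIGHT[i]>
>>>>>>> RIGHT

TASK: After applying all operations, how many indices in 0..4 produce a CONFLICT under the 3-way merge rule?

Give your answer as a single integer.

Answer: 1

Derivation:
Final LEFT:  [foxtrot, foxtrot, bravo, hotel, juliet]
Final RIGHT: [echo, golf, bravo, juliet, foxtrot]
i=0: BASE=hotel L=foxtrot R=echo all differ -> CONFLICT
i=1: L=foxtrot=BASE, R=golf -> take RIGHT -> golf
i=2: L=bravo R=bravo -> agree -> bravo
i=3: L=hotel, R=juliet=BASE -> take LEFT -> hotel
i=4: L=juliet, R=foxtrot=BASE -> take LEFT -> juliet
Conflict count: 1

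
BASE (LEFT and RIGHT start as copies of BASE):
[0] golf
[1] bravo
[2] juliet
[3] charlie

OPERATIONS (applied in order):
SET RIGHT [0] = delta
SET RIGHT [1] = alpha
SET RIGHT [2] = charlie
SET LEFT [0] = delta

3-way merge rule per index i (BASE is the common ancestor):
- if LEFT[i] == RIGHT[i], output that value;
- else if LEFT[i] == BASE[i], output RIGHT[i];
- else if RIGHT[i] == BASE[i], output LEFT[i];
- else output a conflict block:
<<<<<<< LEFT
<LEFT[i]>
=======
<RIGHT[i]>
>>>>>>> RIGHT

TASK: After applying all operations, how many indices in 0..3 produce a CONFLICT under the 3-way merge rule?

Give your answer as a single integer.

Final LEFT:  [delta, bravo, juliet, charlie]
Final RIGHT: [delta, alpha, charlie, charlie]
i=0: L=delta R=delta -> agree -> delta
i=1: L=bravo=BASE, R=alpha -> take RIGHT -> alpha
i=2: L=juliet=BASE, R=charlie -> take RIGHT -> charlie
i=3: L=charlie R=charlie -> agree -> charlie
Conflict count: 0

Answer: 0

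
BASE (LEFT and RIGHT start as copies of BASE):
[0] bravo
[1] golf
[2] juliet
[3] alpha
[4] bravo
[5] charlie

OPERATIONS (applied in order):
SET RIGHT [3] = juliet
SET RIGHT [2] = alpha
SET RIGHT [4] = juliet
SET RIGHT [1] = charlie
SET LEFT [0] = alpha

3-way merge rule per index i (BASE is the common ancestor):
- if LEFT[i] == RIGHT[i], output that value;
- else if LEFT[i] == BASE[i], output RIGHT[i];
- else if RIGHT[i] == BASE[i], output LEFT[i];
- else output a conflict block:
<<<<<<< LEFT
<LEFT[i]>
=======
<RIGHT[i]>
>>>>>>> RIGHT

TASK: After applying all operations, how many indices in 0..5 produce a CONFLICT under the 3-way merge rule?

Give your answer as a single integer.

Answer: 0

Derivation:
Final LEFT:  [alpha, golf, juliet, alpha, bravo, charlie]
Final RIGHT: [bravo, charlie, alpha, juliet, juliet, charlie]
i=0: L=alpha, R=bravo=BASE -> take LEFT -> alpha
i=1: L=golf=BASE, R=charlie -> take RIGHT -> charlie
i=2: L=juliet=BASE, R=alpha -> take RIGHT -> alpha
i=3: L=alpha=BASE, R=juliet -> take RIGHT -> juliet
i=4: L=bravo=BASE, R=juliet -> take RIGHT -> juliet
i=5: L=charlie R=charlie -> agree -> charlie
Conflict count: 0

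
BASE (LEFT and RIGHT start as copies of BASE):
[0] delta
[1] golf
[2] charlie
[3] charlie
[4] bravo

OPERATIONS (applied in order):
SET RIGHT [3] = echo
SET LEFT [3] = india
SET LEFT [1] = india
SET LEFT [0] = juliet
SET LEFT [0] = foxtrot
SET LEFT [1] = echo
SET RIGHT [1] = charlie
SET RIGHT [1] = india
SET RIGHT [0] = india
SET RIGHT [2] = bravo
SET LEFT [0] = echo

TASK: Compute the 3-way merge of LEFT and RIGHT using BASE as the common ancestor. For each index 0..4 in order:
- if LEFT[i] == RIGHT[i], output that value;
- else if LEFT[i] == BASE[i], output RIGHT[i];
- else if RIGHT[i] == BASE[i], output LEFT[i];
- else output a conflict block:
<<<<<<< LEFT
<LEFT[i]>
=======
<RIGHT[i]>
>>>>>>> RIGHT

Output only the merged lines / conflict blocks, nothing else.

Answer: <<<<<<< LEFT
echo
=======
india
>>>>>>> RIGHT
<<<<<<< LEFT
echo
=======
india
>>>>>>> RIGHT
bravo
<<<<<<< LEFT
india
=======
echo
>>>>>>> RIGHT
bravo

Derivation:
Final LEFT:  [echo, echo, charlie, india, bravo]
Final RIGHT: [india, india, bravo, echo, bravo]
i=0: BASE=delta L=echo R=india all differ -> CONFLICT
i=1: BASE=golf L=echo R=india all differ -> CONFLICT
i=2: L=charlie=BASE, R=bravo -> take RIGHT -> bravo
i=3: BASE=charlie L=india R=echo all differ -> CONFLICT
i=4: L=bravo R=bravo -> agree -> bravo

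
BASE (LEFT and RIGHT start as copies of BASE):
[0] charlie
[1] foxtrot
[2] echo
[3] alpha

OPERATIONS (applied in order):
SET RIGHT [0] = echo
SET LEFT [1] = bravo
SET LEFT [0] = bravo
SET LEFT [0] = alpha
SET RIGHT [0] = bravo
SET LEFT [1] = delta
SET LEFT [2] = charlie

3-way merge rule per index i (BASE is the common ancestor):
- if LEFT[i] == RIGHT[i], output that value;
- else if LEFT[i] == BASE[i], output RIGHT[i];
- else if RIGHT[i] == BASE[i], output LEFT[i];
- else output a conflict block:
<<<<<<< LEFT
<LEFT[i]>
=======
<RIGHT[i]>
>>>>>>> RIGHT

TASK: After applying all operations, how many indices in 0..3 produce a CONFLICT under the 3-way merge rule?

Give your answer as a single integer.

Final LEFT:  [alpha, delta, charlie, alpha]
Final RIGHT: [bravo, foxtrot, echo, alpha]
i=0: BASE=charlie L=alpha R=bravo all differ -> CONFLICT
i=1: L=delta, R=foxtrot=BASE -> take LEFT -> delta
i=2: L=charlie, R=echo=BASE -> take LEFT -> charlie
i=3: L=alpha R=alpha -> agree -> alpha
Conflict count: 1

Answer: 1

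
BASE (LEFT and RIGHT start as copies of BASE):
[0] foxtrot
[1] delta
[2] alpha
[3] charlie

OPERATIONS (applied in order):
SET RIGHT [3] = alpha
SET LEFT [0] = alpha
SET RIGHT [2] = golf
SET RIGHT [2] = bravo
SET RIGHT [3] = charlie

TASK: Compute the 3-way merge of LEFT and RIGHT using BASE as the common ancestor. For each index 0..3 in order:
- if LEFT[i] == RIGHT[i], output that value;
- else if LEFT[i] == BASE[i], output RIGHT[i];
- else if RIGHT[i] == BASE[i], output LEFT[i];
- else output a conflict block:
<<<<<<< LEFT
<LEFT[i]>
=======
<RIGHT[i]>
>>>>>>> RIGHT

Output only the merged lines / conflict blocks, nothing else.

Answer: alpha
delta
bravo
charlie

Derivation:
Final LEFT:  [alpha, delta, alpha, charlie]
Final RIGHT: [foxtrot, delta, bravo, charlie]
i=0: L=alpha, R=foxtrot=BASE -> take LEFT -> alpha
i=1: L=delta R=delta -> agree -> delta
i=2: L=alpha=BASE, R=bravo -> take RIGHT -> bravo
i=3: L=charlie R=charlie -> agree -> charlie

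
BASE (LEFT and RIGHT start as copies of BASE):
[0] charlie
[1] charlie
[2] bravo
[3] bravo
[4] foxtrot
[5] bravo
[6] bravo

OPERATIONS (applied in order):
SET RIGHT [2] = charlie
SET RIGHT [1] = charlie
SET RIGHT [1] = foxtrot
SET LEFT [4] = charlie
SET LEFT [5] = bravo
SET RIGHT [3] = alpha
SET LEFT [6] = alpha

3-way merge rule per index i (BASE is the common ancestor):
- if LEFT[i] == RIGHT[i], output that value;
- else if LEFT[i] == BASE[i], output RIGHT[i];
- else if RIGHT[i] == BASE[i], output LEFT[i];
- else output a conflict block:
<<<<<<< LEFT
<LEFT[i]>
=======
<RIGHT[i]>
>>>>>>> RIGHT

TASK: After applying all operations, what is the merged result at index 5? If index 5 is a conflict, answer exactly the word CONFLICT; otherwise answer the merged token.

Answer: bravo

Derivation:
Final LEFT:  [charlie, charlie, bravo, bravo, charlie, bravo, alpha]
Final RIGHT: [charlie, foxtrot, charlie, alpha, foxtrot, bravo, bravo]
i=0: L=charlie R=charlie -> agree -> charlie
i=1: L=charlie=BASE, R=foxtrot -> take RIGHT -> foxtrot
i=2: L=bravo=BASE, R=charlie -> take RIGHT -> charlie
i=3: L=bravo=BASE, R=alpha -> take RIGHT -> alpha
i=4: L=charlie, R=foxtrot=BASE -> take LEFT -> charlie
i=5: L=bravo R=bravo -> agree -> bravo
i=6: L=alpha, R=bravo=BASE -> take LEFT -> alpha
Index 5 -> bravo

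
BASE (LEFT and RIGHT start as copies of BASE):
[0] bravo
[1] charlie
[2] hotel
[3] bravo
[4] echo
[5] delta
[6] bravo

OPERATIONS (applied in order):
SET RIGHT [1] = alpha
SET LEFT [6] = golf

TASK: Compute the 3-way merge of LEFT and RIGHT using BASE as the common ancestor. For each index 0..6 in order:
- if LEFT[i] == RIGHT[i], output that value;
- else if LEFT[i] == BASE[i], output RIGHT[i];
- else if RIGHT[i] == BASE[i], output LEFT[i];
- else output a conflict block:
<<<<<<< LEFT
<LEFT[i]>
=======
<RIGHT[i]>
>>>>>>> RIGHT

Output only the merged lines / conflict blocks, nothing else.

Answer: bravo
alpha
hotel
bravo
echo
delta
golf

Derivation:
Final LEFT:  [bravo, charlie, hotel, bravo, echo, delta, golf]
Final RIGHT: [bravo, alpha, hotel, bravo, echo, delta, bravo]
i=0: L=bravo R=bravo -> agree -> bravo
i=1: L=charlie=BASE, R=alpha -> take RIGHT -> alpha
i=2: L=hotel R=hotel -> agree -> hotel
i=3: L=bravo R=bravo -> agree -> bravo
i=4: L=echo R=echo -> agree -> echo
i=5: L=delta R=delta -> agree -> delta
i=6: L=golf, R=bravo=BASE -> take LEFT -> golf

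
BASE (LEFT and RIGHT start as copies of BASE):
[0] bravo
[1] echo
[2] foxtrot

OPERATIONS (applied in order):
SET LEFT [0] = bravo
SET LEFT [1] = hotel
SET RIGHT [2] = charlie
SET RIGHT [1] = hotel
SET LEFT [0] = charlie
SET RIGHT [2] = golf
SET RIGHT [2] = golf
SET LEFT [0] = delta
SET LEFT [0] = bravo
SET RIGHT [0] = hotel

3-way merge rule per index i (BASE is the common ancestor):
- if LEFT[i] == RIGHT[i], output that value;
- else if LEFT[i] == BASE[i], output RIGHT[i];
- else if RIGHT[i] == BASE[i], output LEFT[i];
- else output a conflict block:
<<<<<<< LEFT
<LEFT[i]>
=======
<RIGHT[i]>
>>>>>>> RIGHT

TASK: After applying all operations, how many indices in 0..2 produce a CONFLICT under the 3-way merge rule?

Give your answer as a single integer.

Answer: 0

Derivation:
Final LEFT:  [bravo, hotel, foxtrot]
Final RIGHT: [hotel, hotel, golf]
i=0: L=bravo=BASE, R=hotel -> take RIGHT -> hotel
i=1: L=hotel R=hotel -> agree -> hotel
i=2: L=foxtrot=BASE, R=golf -> take RIGHT -> golf
Conflict count: 0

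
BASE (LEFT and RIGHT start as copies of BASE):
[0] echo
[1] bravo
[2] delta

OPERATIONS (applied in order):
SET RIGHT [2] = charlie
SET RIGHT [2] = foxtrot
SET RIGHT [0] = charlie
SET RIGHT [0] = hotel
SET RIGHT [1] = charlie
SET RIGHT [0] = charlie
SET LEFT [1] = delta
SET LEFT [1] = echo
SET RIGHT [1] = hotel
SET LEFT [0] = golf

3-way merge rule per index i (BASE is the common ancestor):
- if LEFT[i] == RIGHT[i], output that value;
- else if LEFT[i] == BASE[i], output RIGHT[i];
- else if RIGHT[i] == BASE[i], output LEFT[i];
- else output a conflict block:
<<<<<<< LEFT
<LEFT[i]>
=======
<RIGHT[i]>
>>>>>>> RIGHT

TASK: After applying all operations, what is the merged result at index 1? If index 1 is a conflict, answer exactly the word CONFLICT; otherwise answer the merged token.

Final LEFT:  [golf, echo, delta]
Final RIGHT: [charlie, hotel, foxtrot]
i=0: BASE=echo L=golf R=charlie all differ -> CONFLICT
i=1: BASE=bravo L=echo R=hotel all differ -> CONFLICT
i=2: L=delta=BASE, R=foxtrot -> take RIGHT -> foxtrot
Index 1 -> CONFLICT

Answer: CONFLICT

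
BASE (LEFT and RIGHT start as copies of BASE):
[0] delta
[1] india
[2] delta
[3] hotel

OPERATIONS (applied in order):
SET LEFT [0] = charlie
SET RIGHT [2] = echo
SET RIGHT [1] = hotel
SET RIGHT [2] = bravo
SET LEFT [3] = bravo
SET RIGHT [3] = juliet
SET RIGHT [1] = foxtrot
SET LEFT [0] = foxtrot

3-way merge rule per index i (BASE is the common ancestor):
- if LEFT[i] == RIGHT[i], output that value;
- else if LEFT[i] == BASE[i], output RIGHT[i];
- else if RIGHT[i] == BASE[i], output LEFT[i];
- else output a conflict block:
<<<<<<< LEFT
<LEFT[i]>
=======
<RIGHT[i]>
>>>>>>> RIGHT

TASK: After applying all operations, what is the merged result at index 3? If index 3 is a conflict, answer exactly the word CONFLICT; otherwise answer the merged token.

Answer: CONFLICT

Derivation:
Final LEFT:  [foxtrot, india, delta, bravo]
Final RIGHT: [delta, foxtrot, bravo, juliet]
i=0: L=foxtrot, R=delta=BASE -> take LEFT -> foxtrot
i=1: L=india=BASE, R=foxtrot -> take RIGHT -> foxtrot
i=2: L=delta=BASE, R=bravo -> take RIGHT -> bravo
i=3: BASE=hotel L=bravo R=juliet all differ -> CONFLICT
Index 3 -> CONFLICT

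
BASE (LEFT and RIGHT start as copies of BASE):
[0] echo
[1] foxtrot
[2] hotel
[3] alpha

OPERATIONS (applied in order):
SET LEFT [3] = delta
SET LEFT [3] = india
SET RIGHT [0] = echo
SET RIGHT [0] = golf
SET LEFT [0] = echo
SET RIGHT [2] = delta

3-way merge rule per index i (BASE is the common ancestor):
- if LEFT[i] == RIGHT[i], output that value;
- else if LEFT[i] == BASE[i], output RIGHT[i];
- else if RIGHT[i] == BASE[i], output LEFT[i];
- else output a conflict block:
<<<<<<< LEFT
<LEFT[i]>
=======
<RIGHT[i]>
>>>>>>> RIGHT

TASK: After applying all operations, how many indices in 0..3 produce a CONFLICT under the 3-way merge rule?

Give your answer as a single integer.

Final LEFT:  [echo, foxtrot, hotel, india]
Final RIGHT: [golf, foxtrot, delta, alpha]
i=0: L=echo=BASE, R=golf -> take RIGHT -> golf
i=1: L=foxtrot R=foxtrot -> agree -> foxtrot
i=2: L=hotel=BASE, R=delta -> take RIGHT -> delta
i=3: L=india, R=alpha=BASE -> take LEFT -> india
Conflict count: 0

Answer: 0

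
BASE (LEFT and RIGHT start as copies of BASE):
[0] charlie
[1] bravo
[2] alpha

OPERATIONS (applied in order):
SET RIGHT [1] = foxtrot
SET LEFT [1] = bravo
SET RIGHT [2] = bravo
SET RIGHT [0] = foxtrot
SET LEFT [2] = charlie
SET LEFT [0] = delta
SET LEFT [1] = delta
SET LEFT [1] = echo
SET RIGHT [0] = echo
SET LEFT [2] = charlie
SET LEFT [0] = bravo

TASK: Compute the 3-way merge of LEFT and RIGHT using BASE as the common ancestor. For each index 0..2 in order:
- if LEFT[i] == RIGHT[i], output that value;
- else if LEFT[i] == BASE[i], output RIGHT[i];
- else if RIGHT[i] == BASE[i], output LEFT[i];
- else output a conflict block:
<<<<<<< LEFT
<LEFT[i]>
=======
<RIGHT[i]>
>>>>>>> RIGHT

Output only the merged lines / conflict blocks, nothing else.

Answer: <<<<<<< LEFT
bravo
=======
echo
>>>>>>> RIGHT
<<<<<<< LEFT
echo
=======
foxtrot
>>>>>>> RIGHT
<<<<<<< LEFT
charlie
=======
bravo
>>>>>>> RIGHT

Derivation:
Final LEFT:  [bravo, echo, charlie]
Final RIGHT: [echo, foxtrot, bravo]
i=0: BASE=charlie L=bravo R=echo all differ -> CONFLICT
i=1: BASE=bravo L=echo R=foxtrot all differ -> CONFLICT
i=2: BASE=alpha L=charlie R=bravo all differ -> CONFLICT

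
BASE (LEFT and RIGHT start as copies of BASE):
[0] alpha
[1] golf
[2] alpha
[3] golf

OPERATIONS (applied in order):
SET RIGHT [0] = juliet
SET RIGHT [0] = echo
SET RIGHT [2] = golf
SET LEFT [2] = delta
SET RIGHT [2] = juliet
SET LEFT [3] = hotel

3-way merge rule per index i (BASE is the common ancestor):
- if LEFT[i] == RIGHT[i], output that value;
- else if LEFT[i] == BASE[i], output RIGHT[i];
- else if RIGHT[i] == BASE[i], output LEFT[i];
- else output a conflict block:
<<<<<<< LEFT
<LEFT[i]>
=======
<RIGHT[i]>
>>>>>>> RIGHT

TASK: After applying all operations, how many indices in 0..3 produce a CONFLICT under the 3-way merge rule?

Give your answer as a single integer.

Final LEFT:  [alpha, golf, delta, hotel]
Final RIGHT: [echo, golf, juliet, golf]
i=0: L=alpha=BASE, R=echo -> take RIGHT -> echo
i=1: L=golf R=golf -> agree -> golf
i=2: BASE=alpha L=delta R=juliet all differ -> CONFLICT
i=3: L=hotel, R=golf=BASE -> take LEFT -> hotel
Conflict count: 1

Answer: 1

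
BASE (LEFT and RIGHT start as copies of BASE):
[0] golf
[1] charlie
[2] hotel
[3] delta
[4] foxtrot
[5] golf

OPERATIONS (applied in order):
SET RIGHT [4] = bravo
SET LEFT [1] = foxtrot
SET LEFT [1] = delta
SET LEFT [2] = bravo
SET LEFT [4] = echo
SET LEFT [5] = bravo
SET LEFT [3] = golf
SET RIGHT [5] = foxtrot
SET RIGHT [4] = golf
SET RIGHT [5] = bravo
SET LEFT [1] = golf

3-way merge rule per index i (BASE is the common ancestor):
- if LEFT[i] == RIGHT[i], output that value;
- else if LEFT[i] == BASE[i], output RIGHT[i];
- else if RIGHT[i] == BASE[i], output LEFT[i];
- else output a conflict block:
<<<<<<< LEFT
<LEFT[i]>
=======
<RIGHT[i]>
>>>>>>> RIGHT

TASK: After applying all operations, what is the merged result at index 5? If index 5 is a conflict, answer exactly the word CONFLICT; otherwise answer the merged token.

Final LEFT:  [golf, golf, bravo, golf, echo, bravo]
Final RIGHT: [golf, charlie, hotel, delta, golf, bravo]
i=0: L=golf R=golf -> agree -> golf
i=1: L=golf, R=charlie=BASE -> take LEFT -> golf
i=2: L=bravo, R=hotel=BASE -> take LEFT -> bravo
i=3: L=golf, R=delta=BASE -> take LEFT -> golf
i=4: BASE=foxtrot L=echo R=golf all differ -> CONFLICT
i=5: L=bravo R=bravo -> agree -> bravo
Index 5 -> bravo

Answer: bravo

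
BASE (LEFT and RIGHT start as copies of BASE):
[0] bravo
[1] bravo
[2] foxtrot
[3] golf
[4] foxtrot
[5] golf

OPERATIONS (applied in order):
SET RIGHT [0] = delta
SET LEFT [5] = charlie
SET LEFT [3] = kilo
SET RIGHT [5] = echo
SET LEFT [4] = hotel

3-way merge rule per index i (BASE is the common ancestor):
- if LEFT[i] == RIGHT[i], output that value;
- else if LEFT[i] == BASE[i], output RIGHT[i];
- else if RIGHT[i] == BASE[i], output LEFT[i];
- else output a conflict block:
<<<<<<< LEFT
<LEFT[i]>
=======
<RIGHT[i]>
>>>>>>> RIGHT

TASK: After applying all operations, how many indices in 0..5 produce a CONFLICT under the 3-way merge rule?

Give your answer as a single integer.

Final LEFT:  [bravo, bravo, foxtrot, kilo, hotel, charlie]
Final RIGHT: [delta, bravo, foxtrot, golf, foxtrot, echo]
i=0: L=bravo=BASE, R=delta -> take RIGHT -> delta
i=1: L=bravo R=bravo -> agree -> bravo
i=2: L=foxtrot R=foxtrot -> agree -> foxtrot
i=3: L=kilo, R=golf=BASE -> take LEFT -> kilo
i=4: L=hotel, R=foxtrot=BASE -> take LEFT -> hotel
i=5: BASE=golf L=charlie R=echo all differ -> CONFLICT
Conflict count: 1

Answer: 1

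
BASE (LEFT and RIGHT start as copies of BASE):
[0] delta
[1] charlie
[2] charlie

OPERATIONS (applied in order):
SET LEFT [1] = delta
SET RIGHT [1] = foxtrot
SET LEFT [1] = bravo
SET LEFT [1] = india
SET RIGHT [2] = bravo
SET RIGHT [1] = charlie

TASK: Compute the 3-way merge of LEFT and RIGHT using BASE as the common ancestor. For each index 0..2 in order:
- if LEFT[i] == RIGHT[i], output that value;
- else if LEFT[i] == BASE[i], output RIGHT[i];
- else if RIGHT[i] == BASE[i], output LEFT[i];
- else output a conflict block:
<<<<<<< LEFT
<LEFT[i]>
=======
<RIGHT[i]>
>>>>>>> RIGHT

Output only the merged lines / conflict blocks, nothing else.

Answer: delta
india
bravo

Derivation:
Final LEFT:  [delta, india, charlie]
Final RIGHT: [delta, charlie, bravo]
i=0: L=delta R=delta -> agree -> delta
i=1: L=india, R=charlie=BASE -> take LEFT -> india
i=2: L=charlie=BASE, R=bravo -> take RIGHT -> bravo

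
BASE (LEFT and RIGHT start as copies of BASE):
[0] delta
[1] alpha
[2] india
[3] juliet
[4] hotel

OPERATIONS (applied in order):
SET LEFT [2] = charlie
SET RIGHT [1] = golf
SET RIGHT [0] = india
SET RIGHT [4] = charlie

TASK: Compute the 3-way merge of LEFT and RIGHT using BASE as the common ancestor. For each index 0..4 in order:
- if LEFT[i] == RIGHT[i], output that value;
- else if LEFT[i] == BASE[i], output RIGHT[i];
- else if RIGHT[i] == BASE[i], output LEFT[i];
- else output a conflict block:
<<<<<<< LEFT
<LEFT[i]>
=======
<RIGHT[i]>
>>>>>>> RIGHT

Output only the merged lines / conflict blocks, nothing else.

Answer: india
golf
charlie
juliet
charlie

Derivation:
Final LEFT:  [delta, alpha, charlie, juliet, hotel]
Final RIGHT: [india, golf, india, juliet, charlie]
i=0: L=delta=BASE, R=india -> take RIGHT -> india
i=1: L=alpha=BASE, R=golf -> take RIGHT -> golf
i=2: L=charlie, R=india=BASE -> take LEFT -> charlie
i=3: L=juliet R=juliet -> agree -> juliet
i=4: L=hotel=BASE, R=charlie -> take RIGHT -> charlie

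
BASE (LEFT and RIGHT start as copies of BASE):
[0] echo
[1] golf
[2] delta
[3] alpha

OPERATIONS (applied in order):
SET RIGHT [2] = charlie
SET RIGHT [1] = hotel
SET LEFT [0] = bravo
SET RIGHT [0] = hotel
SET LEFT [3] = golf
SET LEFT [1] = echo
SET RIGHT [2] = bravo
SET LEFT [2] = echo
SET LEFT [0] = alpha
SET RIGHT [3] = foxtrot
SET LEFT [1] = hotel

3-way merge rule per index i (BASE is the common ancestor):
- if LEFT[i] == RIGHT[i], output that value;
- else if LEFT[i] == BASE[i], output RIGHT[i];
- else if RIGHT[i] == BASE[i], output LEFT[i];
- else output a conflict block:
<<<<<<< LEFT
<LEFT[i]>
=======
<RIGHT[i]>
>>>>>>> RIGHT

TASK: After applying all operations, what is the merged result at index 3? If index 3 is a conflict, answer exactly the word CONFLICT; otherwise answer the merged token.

Answer: CONFLICT

Derivation:
Final LEFT:  [alpha, hotel, echo, golf]
Final RIGHT: [hotel, hotel, bravo, foxtrot]
i=0: BASE=echo L=alpha R=hotel all differ -> CONFLICT
i=1: L=hotel R=hotel -> agree -> hotel
i=2: BASE=delta L=echo R=bravo all differ -> CONFLICT
i=3: BASE=alpha L=golf R=foxtrot all differ -> CONFLICT
Index 3 -> CONFLICT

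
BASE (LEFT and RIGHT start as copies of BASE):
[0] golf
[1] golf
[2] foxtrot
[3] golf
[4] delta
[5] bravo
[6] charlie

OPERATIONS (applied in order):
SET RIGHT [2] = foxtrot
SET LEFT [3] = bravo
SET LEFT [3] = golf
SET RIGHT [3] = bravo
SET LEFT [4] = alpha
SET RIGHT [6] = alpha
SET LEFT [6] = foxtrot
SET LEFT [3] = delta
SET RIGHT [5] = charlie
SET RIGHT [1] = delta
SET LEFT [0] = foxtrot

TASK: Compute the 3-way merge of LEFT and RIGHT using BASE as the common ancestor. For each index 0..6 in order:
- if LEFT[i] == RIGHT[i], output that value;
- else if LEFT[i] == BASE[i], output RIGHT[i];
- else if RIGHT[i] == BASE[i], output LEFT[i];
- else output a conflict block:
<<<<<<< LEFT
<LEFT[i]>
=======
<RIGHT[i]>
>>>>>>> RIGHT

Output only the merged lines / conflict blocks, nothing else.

Final LEFT:  [foxtrot, golf, foxtrot, delta, alpha, bravo, foxtrot]
Final RIGHT: [golf, delta, foxtrot, bravo, delta, charlie, alpha]
i=0: L=foxtrot, R=golf=BASE -> take LEFT -> foxtrot
i=1: L=golf=BASE, R=delta -> take RIGHT -> delta
i=2: L=foxtrot R=foxtrot -> agree -> foxtrot
i=3: BASE=golf L=delta R=bravo all differ -> CONFLICT
i=4: L=alpha, R=delta=BASE -> take LEFT -> alpha
i=5: L=bravo=BASE, R=charlie -> take RIGHT -> charlie
i=6: BASE=charlie L=foxtrot R=alpha all differ -> CONFLICT

Answer: foxtrot
delta
foxtrot
<<<<<<< LEFT
delta
=======
bravo
>>>>>>> RIGHT
alpha
charlie
<<<<<<< LEFT
foxtrot
=======
alpha
>>>>>>> RIGHT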